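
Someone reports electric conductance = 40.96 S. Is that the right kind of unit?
Yes

electric conductance has SI base units: A^2 * s^3 / (kg * m^2)
S reduces to the same SI base units, so it is a valid unit for electric conductance.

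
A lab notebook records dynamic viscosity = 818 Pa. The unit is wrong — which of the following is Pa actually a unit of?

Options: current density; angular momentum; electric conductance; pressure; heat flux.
pressure

dynamic viscosity should have units dimensionally equivalent to kg / (m * s) (e.g. Pa·s).
The given unit 'Pa' reduces to kg / (m * s^2). Of the listed options, that is the dimensionality of pressure.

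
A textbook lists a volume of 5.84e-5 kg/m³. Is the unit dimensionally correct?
No

volume has SI base units: m^3
kg/m³ does NOT reduce to m^3; a valid unit for volume would be e.g. m³.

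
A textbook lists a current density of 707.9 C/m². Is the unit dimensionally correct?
No

current density has SI base units: A / m^2
C/m² does NOT reduce to A / m^2; a valid unit for current density would be e.g. A/m².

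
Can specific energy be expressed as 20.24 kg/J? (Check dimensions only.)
No

specific energy has SI base units: m^2 / s^2
kg/J does NOT reduce to m^2 / s^2; a valid unit for specific energy would be e.g. J/kg.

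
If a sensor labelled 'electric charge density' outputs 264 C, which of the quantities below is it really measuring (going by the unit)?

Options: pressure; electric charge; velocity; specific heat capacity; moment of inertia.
electric charge

electric charge density should have units dimensionally equivalent to A * s / m^3 (e.g. C/m³).
The given unit 'C' reduces to A * s. Of the listed options, that is the dimensionality of electric charge.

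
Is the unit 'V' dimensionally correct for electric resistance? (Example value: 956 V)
No

electric resistance has SI base units: kg * m^2 / (A^2 * s^3)
V does NOT reduce to kg * m^2 / (A^2 * s^3); a valid unit for electric resistance would be e.g. Ω.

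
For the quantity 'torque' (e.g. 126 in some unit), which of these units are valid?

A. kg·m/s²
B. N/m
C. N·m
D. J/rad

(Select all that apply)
C, D

torque has SI base units: kg * m^2 / s^2

Checking each option against kg * m^2 / s^2:
  A. kg·m/s²: ✗ does not match
  B. N/m: ✗ does not match
  C. N·m: ✓ matches
  D. J/rad: ✓ matches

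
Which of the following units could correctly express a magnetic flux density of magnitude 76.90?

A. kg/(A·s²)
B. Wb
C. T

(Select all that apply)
A, C

magnetic flux density has SI base units: kg / (A * s^2)

Checking each option against kg / (A * s^2):
  A. kg/(A·s²): ✓ matches
  B. Wb: ✗ does not match
  C. T: ✓ matches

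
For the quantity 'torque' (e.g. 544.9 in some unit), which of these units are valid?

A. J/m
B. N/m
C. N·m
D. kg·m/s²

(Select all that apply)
C

torque has SI base units: kg * m^2 / s^2

Checking each option against kg * m^2 / s^2:
  A. J/m: ✗ does not match
  B. N/m: ✗ does not match
  C. N·m: ✓ matches
  D. kg·m/s²: ✗ does not match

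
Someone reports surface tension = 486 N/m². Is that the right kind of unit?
No

surface tension has SI base units: kg / s^2
N/m² does NOT reduce to kg / s^2; a valid unit for surface tension would be e.g. N/m.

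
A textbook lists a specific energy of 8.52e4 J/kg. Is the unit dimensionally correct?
Yes

specific energy has SI base units: m^2 / s^2
J/kg reduces to the same SI base units, so it is a valid unit for specific energy.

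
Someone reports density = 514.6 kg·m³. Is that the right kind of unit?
No

density has SI base units: kg / m^3
kg·m³ does NOT reduce to kg / m^3; a valid unit for density would be e.g. kg/m³.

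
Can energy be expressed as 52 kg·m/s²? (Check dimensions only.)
No

energy has SI base units: kg * m^2 / s^2
kg·m/s² does NOT reduce to kg * m^2 / s^2; a valid unit for energy would be e.g. J.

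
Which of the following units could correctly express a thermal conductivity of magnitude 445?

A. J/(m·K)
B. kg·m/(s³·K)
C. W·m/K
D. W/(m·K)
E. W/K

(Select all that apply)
B, D

thermal conductivity has SI base units: kg * m / (s^3 * K)

Checking each option against kg * m / (s^3 * K):
  A. J/(m·K): ✗ does not match
  B. kg·m/(s³·K): ✓ matches
  C. W·m/K: ✗ does not match
  D. W/(m·K): ✓ matches
  E. W/K: ✗ does not match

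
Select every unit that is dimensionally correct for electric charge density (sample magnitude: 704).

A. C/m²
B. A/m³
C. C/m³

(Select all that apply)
C

electric charge density has SI base units: A * s / m^3

Checking each option against A * s / m^3:
  A. C/m²: ✗ does not match
  B. A/m³: ✗ does not match
  C. C/m³: ✓ matches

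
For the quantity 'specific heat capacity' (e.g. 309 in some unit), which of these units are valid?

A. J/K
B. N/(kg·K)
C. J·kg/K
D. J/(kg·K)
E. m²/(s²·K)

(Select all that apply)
D, E

specific heat capacity has SI base units: m^2 / (s^2 * K)

Checking each option against m^2 / (s^2 * K):
  A. J/K: ✗ does not match
  B. N/(kg·K): ✗ does not match
  C. J·kg/K: ✗ does not match
  D. J/(kg·K): ✓ matches
  E. m²/(s²·K): ✓ matches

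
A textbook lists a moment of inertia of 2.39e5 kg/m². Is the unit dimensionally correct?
No

moment of inertia has SI base units: kg * m^2
kg/m² does NOT reduce to kg * m^2; a valid unit for moment of inertia would be e.g. kg·m².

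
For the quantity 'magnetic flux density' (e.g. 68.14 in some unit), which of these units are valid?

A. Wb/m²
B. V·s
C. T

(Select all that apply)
A, C

magnetic flux density has SI base units: kg / (A * s^2)

Checking each option against kg / (A * s^2):
  A. Wb/m²: ✓ matches
  B. V·s: ✗ does not match
  C. T: ✓ matches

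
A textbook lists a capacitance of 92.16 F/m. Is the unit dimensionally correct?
No

capacitance has SI base units: A^2 * s^4 / (kg * m^2)
F/m does NOT reduce to A^2 * s^4 / (kg * m^2); a valid unit for capacitance would be e.g. F.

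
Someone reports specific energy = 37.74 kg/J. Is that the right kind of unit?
No

specific energy has SI base units: m^2 / s^2
kg/J does NOT reduce to m^2 / s^2; a valid unit for specific energy would be e.g. J/kg.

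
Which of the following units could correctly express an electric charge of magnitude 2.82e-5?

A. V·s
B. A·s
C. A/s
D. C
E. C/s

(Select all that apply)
B, D

electric charge has SI base units: A * s

Checking each option against A * s:
  A. V·s: ✗ does not match
  B. A·s: ✓ matches
  C. A/s: ✗ does not match
  D. C: ✓ matches
  E. C/s: ✗ does not match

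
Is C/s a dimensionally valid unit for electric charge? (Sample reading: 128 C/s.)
No

electric charge has SI base units: A * s
C/s does NOT reduce to A * s; a valid unit for electric charge would be e.g. C.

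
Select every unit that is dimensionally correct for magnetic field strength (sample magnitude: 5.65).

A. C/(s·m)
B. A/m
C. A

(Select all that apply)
A, B

magnetic field strength has SI base units: A / m

Checking each option against A / m:
  A. C/(s·m): ✓ matches
  B. A/m: ✓ matches
  C. A: ✗ does not match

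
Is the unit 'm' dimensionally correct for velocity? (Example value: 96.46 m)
No

velocity has SI base units: m / s
m does NOT reduce to m / s; a valid unit for velocity would be e.g. m/s.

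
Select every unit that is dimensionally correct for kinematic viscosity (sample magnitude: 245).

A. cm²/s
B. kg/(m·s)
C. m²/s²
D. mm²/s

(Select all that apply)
A, D

kinematic viscosity has SI base units: m^2 / s

Checking each option against m^2 / s:
  A. cm²/s: ✓ matches
  B. kg/(m·s): ✗ does not match
  C. m²/s²: ✗ does not match
  D. mm²/s: ✓ matches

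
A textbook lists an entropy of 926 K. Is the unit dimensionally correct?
No

entropy has SI base units: kg * m^2 / (s^2 * K)
K does NOT reduce to kg * m^2 / (s^2 * K); a valid unit for entropy would be e.g. J/K.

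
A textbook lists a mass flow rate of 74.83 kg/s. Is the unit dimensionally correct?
Yes

mass flow rate has SI base units: kg / s
kg/s reduces to the same SI base units, so it is a valid unit for mass flow rate.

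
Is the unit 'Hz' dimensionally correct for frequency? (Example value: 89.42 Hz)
Yes

frequency has SI base units: 1 / s
Hz reduces to the same SI base units, so it is a valid unit for frequency.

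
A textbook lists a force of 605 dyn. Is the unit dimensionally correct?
Yes

force has SI base units: kg * m / s^2
dyn reduces to the same SI base units, so it is a valid unit for force.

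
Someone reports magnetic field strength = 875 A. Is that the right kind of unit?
No

magnetic field strength has SI base units: A / m
A does NOT reduce to A / m; a valid unit for magnetic field strength would be e.g. A/m.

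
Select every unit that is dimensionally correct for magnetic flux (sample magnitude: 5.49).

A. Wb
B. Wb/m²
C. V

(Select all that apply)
A

magnetic flux has SI base units: kg * m^2 / (A * s^2)

Checking each option against kg * m^2 / (A * s^2):
  A. Wb: ✓ matches
  B. Wb/m²: ✗ does not match
  C. V: ✗ does not match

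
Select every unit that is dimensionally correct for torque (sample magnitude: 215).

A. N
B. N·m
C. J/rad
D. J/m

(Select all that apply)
B, C

torque has SI base units: kg * m^2 / s^2

Checking each option against kg * m^2 / s^2:
  A. N: ✗ does not match
  B. N·m: ✓ matches
  C. J/rad: ✓ matches
  D. J/m: ✗ does not match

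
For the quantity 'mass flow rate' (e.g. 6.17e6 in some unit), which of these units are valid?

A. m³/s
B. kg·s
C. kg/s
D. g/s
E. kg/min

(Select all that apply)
C, D, E

mass flow rate has SI base units: kg / s

Checking each option against kg / s:
  A. m³/s: ✗ does not match
  B. kg·s: ✗ does not match
  C. kg/s: ✓ matches
  D. g/s: ✓ matches
  E. kg/min: ✓ matches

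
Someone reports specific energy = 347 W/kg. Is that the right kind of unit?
No

specific energy has SI base units: m^2 / s^2
W/kg does NOT reduce to m^2 / s^2; a valid unit for specific energy would be e.g. J/kg.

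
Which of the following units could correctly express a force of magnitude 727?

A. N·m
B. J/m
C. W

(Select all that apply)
B

force has SI base units: kg * m / s^2

Checking each option against kg * m / s^2:
  A. N·m: ✗ does not match
  B. J/m: ✓ matches
  C. W: ✗ does not match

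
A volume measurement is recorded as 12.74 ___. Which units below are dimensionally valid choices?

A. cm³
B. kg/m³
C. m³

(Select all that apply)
A, C

volume has SI base units: m^3

Checking each option against m^3:
  A. cm³: ✓ matches
  B. kg/m³: ✗ does not match
  C. m³: ✓ matches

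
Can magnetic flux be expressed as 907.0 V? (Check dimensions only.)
No

magnetic flux has SI base units: kg * m^2 / (A * s^2)
V does NOT reduce to kg * m^2 / (A * s^2); a valid unit for magnetic flux would be e.g. Wb.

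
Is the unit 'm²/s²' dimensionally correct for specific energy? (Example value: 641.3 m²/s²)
Yes

specific energy has SI base units: m^2 / s^2
m²/s² reduces to the same SI base units, so it is a valid unit for specific energy.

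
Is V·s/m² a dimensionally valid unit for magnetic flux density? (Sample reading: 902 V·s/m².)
Yes

magnetic flux density has SI base units: kg / (A * s^2)
V·s/m² reduces to the same SI base units, so it is a valid unit for magnetic flux density.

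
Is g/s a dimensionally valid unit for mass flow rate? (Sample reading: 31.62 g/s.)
Yes

mass flow rate has SI base units: kg / s
g/s reduces to the same SI base units, so it is a valid unit for mass flow rate.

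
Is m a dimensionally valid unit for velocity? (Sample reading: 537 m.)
No

velocity has SI base units: m / s
m does NOT reduce to m / s; a valid unit for velocity would be e.g. m/s.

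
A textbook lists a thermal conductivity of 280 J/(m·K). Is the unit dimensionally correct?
No

thermal conductivity has SI base units: kg * m / (s^3 * K)
J/(m·K) does NOT reduce to kg * m / (s^3 * K); a valid unit for thermal conductivity would be e.g. W/(m·K).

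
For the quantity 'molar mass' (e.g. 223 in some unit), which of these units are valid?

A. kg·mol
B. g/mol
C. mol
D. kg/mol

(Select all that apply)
B, D

molar mass has SI base units: kg / mol

Checking each option against kg / mol:
  A. kg·mol: ✗ does not match
  B. g/mol: ✓ matches
  C. mol: ✗ does not match
  D. kg/mol: ✓ matches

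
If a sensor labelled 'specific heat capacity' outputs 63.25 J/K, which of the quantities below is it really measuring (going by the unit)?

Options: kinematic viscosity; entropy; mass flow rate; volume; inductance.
entropy

specific heat capacity should have units dimensionally equivalent to m^2 / (s^2 * K) (e.g. J/(kg·K)).
The given unit 'J/K' reduces to kg * m^2 / (s^2 * K). Of the listed options, that is the dimensionality of entropy.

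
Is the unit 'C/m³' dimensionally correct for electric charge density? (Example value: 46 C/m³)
Yes

electric charge density has SI base units: A * s / m^3
C/m³ reduces to the same SI base units, so it is a valid unit for electric charge density.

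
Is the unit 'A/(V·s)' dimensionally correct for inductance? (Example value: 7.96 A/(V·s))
No

inductance has SI base units: kg * m^2 / (A^2 * s^2)
A/(V·s) does NOT reduce to kg * m^2 / (A^2 * s^2); a valid unit for inductance would be e.g. H.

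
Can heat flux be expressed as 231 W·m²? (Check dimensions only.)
No

heat flux has SI base units: kg / s^3
W·m² does NOT reduce to kg / s^3; a valid unit for heat flux would be e.g. W/m².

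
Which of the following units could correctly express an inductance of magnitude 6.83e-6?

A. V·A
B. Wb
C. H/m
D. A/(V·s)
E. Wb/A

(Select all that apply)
E

inductance has SI base units: kg * m^2 / (A^2 * s^2)

Checking each option against kg * m^2 / (A^2 * s^2):
  A. V·A: ✗ does not match
  B. Wb: ✗ does not match
  C. H/m: ✗ does not match
  D. A/(V·s): ✗ does not match
  E. Wb/A: ✓ matches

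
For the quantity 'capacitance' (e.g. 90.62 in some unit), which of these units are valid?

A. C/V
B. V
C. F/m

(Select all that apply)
A

capacitance has SI base units: A^2 * s^4 / (kg * m^2)

Checking each option against A^2 * s^4 / (kg * m^2):
  A. C/V: ✓ matches
  B. V: ✗ does not match
  C. F/m: ✗ does not match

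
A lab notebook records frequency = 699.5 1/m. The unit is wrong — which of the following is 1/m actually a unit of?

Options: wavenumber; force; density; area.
wavenumber

frequency should have units dimensionally equivalent to 1 / s (e.g. Hz).
The given unit '1/m' reduces to 1 / m. Of the listed options, that is the dimensionality of wavenumber.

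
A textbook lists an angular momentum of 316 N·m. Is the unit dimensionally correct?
No

angular momentum has SI base units: kg * m^2 / s
N·m does NOT reduce to kg * m^2 / s; a valid unit for angular momentum would be e.g. kg·m²/s.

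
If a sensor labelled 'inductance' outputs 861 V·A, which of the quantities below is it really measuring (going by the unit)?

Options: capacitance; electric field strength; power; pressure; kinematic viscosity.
power

inductance should have units dimensionally equivalent to kg * m^2 / (A^2 * s^2) (e.g. H).
The given unit 'V·A' reduces to kg * m^2 / s^3. Of the listed options, that is the dimensionality of power.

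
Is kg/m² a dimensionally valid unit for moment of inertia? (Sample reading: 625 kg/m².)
No

moment of inertia has SI base units: kg * m^2
kg/m² does NOT reduce to kg * m^2; a valid unit for moment of inertia would be e.g. kg·m².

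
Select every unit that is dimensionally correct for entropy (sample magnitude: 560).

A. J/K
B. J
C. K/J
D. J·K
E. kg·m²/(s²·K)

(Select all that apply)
A, E

entropy has SI base units: kg * m^2 / (s^2 * K)

Checking each option against kg * m^2 / (s^2 * K):
  A. J/K: ✓ matches
  B. J: ✗ does not match
  C. K/J: ✗ does not match
  D. J·K: ✗ does not match
  E. kg·m²/(s²·K): ✓ matches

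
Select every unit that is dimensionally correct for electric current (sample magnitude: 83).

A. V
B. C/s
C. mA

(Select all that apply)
B, C

electric current has SI base units: A

Checking each option against A:
  A. V: ✗ does not match
  B. C/s: ✓ matches
  C. mA: ✓ matches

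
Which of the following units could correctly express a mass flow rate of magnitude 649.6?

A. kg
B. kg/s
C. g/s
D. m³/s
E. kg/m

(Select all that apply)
B, C

mass flow rate has SI base units: kg / s

Checking each option against kg / s:
  A. kg: ✗ does not match
  B. kg/s: ✓ matches
  C. g/s: ✓ matches
  D. m³/s: ✗ does not match
  E. kg/m: ✗ does not match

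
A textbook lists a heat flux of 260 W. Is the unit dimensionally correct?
No

heat flux has SI base units: kg / s^3
W does NOT reduce to kg / s^3; a valid unit for heat flux would be e.g. W/m².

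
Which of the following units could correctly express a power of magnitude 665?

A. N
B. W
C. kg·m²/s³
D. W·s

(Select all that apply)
B, C

power has SI base units: kg * m^2 / s^3

Checking each option against kg * m^2 / s^3:
  A. N: ✗ does not match
  B. W: ✓ matches
  C. kg·m²/s³: ✓ matches
  D. W·s: ✗ does not match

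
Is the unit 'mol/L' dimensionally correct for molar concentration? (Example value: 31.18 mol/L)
Yes

molar concentration has SI base units: mol / m^3
mol/L reduces to the same SI base units, so it is a valid unit for molar concentration.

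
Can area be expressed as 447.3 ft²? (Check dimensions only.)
Yes

area has SI base units: m^2
ft² reduces to the same SI base units, so it is a valid unit for area.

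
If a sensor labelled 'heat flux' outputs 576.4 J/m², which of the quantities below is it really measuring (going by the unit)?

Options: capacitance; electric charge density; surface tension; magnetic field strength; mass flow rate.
surface tension

heat flux should have units dimensionally equivalent to kg / s^3 (e.g. W/m²).
The given unit 'J/m²' reduces to kg / s^2. Of the listed options, that is the dimensionality of surface tension.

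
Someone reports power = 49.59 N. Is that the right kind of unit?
No

power has SI base units: kg * m^2 / s^3
N does NOT reduce to kg * m^2 / s^3; a valid unit for power would be e.g. W.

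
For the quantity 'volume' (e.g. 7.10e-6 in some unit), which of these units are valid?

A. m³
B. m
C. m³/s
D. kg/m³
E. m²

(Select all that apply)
A

volume has SI base units: m^3

Checking each option against m^3:
  A. m³: ✓ matches
  B. m: ✗ does not match
  C. m³/s: ✗ does not match
  D. kg/m³: ✗ does not match
  E. m²: ✗ does not match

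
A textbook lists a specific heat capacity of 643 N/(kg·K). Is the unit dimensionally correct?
No

specific heat capacity has SI base units: m^2 / (s^2 * K)
N/(kg·K) does NOT reduce to m^2 / (s^2 * K); a valid unit for specific heat capacity would be e.g. J/(kg·K).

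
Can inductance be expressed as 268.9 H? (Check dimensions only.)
Yes

inductance has SI base units: kg * m^2 / (A^2 * s^2)
H reduces to the same SI base units, so it is a valid unit for inductance.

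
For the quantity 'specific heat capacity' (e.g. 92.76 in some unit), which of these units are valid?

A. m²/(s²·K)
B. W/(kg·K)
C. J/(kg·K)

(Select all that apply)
A, C

specific heat capacity has SI base units: m^2 / (s^2 * K)

Checking each option against m^2 / (s^2 * K):
  A. m²/(s²·K): ✓ matches
  B. W/(kg·K): ✗ does not match
  C. J/(kg·K): ✓ matches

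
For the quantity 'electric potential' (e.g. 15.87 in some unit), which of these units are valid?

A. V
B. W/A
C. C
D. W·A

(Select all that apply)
A, B

electric potential has SI base units: kg * m^2 / (A * s^3)

Checking each option against kg * m^2 / (A * s^3):
  A. V: ✓ matches
  B. W/A: ✓ matches
  C. C: ✗ does not match
  D. W·A: ✗ does not match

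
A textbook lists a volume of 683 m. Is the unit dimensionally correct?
No

volume has SI base units: m^3
m does NOT reduce to m^3; a valid unit for volume would be e.g. m³.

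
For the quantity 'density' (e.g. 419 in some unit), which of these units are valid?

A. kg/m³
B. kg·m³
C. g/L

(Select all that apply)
A, C

density has SI base units: kg / m^3

Checking each option against kg / m^3:
  A. kg/m³: ✓ matches
  B. kg·m³: ✗ does not match
  C. g/L: ✓ matches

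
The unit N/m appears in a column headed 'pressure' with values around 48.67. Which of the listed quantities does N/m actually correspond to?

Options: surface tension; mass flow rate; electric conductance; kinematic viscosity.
surface tension

pressure should have units dimensionally equivalent to kg / (m * s^2) (e.g. Pa).
The given unit 'N/m' reduces to kg / s^2. Of the listed options, that is the dimensionality of surface tension.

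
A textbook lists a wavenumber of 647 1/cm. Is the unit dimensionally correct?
Yes

wavenumber has SI base units: 1 / m
1/cm reduces to the same SI base units, so it is a valid unit for wavenumber.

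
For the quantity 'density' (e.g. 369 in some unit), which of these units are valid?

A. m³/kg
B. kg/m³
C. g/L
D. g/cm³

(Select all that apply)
B, C, D

density has SI base units: kg / m^3

Checking each option against kg / m^3:
  A. m³/kg: ✗ does not match
  B. kg/m³: ✓ matches
  C. g/L: ✓ matches
  D. g/cm³: ✓ matches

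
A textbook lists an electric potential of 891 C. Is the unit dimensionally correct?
No

electric potential has SI base units: kg * m^2 / (A * s^3)
C does NOT reduce to kg * m^2 / (A * s^3); a valid unit for electric potential would be e.g. V.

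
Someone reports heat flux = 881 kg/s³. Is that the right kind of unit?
Yes

heat flux has SI base units: kg / s^3
kg/s³ reduces to the same SI base units, so it is a valid unit for heat flux.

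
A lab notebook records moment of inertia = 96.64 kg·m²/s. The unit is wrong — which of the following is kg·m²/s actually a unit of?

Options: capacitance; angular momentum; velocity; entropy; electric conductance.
angular momentum

moment of inertia should have units dimensionally equivalent to kg * m^2 (e.g. kg·m²).
The given unit 'kg·m²/s' reduces to kg * m^2 / s. Of the listed options, that is the dimensionality of angular momentum.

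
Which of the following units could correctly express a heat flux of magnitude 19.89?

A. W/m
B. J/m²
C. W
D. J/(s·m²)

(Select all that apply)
D

heat flux has SI base units: kg / s^3

Checking each option against kg / s^3:
  A. W/m: ✗ does not match
  B. J/m²: ✗ does not match
  C. W: ✗ does not match
  D. J/(s·m²): ✓ matches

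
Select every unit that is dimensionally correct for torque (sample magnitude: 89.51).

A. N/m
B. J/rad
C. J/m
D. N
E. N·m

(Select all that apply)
B, E

torque has SI base units: kg * m^2 / s^2

Checking each option against kg * m^2 / s^2:
  A. N/m: ✗ does not match
  B. J/rad: ✓ matches
  C. J/m: ✗ does not match
  D. N: ✗ does not match
  E. N·m: ✓ matches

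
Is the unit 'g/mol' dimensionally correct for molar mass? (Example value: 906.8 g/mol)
Yes

molar mass has SI base units: kg / mol
g/mol reduces to the same SI base units, so it is a valid unit for molar mass.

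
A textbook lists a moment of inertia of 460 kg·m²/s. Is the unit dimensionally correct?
No

moment of inertia has SI base units: kg * m^2
kg·m²/s does NOT reduce to kg * m^2; a valid unit for moment of inertia would be e.g. kg·m².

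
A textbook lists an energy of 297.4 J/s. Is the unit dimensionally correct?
No

energy has SI base units: kg * m^2 / s^2
J/s does NOT reduce to kg * m^2 / s^2; a valid unit for energy would be e.g. J.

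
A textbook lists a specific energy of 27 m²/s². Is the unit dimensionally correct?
Yes

specific energy has SI base units: m^2 / s^2
m²/s² reduces to the same SI base units, so it is a valid unit for specific energy.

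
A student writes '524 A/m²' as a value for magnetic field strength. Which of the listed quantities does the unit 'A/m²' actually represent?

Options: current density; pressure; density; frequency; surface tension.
current density

magnetic field strength should have units dimensionally equivalent to A / m (e.g. A/m).
The given unit 'A/m²' reduces to A / m^2. Of the listed options, that is the dimensionality of current density.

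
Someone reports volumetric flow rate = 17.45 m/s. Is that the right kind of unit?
No

volumetric flow rate has SI base units: m^3 / s
m/s does NOT reduce to m^3 / s; a valid unit for volumetric flow rate would be e.g. m³/s.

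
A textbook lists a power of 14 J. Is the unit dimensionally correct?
No

power has SI base units: kg * m^2 / s^3
J does NOT reduce to kg * m^2 / s^3; a valid unit for power would be e.g. W.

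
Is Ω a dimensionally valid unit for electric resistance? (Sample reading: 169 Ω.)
Yes

electric resistance has SI base units: kg * m^2 / (A^2 * s^3)
Ω reduces to the same SI base units, so it is a valid unit for electric resistance.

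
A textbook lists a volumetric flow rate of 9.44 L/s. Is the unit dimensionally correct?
Yes

volumetric flow rate has SI base units: m^3 / s
L/s reduces to the same SI base units, so it is a valid unit for volumetric flow rate.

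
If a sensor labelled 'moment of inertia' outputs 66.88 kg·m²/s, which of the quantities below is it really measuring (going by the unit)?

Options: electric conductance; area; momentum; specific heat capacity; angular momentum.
angular momentum

moment of inertia should have units dimensionally equivalent to kg * m^2 (e.g. kg·m²).
The given unit 'kg·m²/s' reduces to kg * m^2 / s. Of the listed options, that is the dimensionality of angular momentum.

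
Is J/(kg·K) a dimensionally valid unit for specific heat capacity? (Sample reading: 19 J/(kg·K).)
Yes

specific heat capacity has SI base units: m^2 / (s^2 * K)
J/(kg·K) reduces to the same SI base units, so it is a valid unit for specific heat capacity.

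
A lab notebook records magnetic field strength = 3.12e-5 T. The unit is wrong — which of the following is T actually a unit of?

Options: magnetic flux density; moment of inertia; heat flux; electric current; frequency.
magnetic flux density

magnetic field strength should have units dimensionally equivalent to A / m (e.g. A/m).
The given unit 'T' reduces to kg / (A * s^2). Of the listed options, that is the dimensionality of magnetic flux density.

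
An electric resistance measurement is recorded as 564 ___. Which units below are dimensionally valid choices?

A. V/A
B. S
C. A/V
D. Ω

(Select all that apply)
A, D

electric resistance has SI base units: kg * m^2 / (A^2 * s^3)

Checking each option against kg * m^2 / (A^2 * s^3):
  A. V/A: ✓ matches
  B. S: ✗ does not match
  C. A/V: ✗ does not match
  D. Ω: ✓ matches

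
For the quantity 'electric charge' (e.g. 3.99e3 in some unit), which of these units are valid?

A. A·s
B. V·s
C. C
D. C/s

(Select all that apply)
A, C

electric charge has SI base units: A * s

Checking each option against A * s:
  A. A·s: ✓ matches
  B. V·s: ✗ does not match
  C. C: ✓ matches
  D. C/s: ✗ does not match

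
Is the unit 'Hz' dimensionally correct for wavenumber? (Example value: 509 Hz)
No

wavenumber has SI base units: 1 / m
Hz does NOT reduce to 1 / m; a valid unit for wavenumber would be e.g. 1/m.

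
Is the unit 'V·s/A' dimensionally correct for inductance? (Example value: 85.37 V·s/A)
Yes

inductance has SI base units: kg * m^2 / (A^2 * s^2)
V·s/A reduces to the same SI base units, so it is a valid unit for inductance.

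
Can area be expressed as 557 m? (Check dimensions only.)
No

area has SI base units: m^2
m does NOT reduce to m^2; a valid unit for area would be e.g. m².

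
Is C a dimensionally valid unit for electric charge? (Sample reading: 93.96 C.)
Yes

electric charge has SI base units: A * s
C reduces to the same SI base units, so it is a valid unit for electric charge.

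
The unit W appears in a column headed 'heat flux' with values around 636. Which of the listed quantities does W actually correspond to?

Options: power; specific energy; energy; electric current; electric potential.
power

heat flux should have units dimensionally equivalent to kg / s^3 (e.g. W/m²).
The given unit 'W' reduces to kg * m^2 / s^3. Of the listed options, that is the dimensionality of power.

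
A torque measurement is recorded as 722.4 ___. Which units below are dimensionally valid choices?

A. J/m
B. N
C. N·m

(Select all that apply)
C

torque has SI base units: kg * m^2 / s^2

Checking each option against kg * m^2 / s^2:
  A. J/m: ✗ does not match
  B. N: ✗ does not match
  C. N·m: ✓ matches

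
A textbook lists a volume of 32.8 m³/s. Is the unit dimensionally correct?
No

volume has SI base units: m^3
m³/s does NOT reduce to m^3; a valid unit for volume would be e.g. m³.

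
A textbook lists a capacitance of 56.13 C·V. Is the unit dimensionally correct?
No

capacitance has SI base units: A^2 * s^4 / (kg * m^2)
C·V does NOT reduce to A^2 * s^4 / (kg * m^2); a valid unit for capacitance would be e.g. F.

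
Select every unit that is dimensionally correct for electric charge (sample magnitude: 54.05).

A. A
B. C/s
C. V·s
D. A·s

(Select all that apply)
D

electric charge has SI base units: A * s

Checking each option against A * s:
  A. A: ✗ does not match
  B. C/s: ✗ does not match
  C. V·s: ✗ does not match
  D. A·s: ✓ matches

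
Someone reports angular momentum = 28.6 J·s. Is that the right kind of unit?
Yes

angular momentum has SI base units: kg * m^2 / s
J·s reduces to the same SI base units, so it is a valid unit for angular momentum.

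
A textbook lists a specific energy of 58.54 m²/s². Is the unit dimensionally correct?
Yes

specific energy has SI base units: m^2 / s^2
m²/s² reduces to the same SI base units, so it is a valid unit for specific energy.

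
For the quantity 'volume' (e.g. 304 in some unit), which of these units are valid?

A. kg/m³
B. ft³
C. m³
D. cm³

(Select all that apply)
B, C, D

volume has SI base units: m^3

Checking each option against m^3:
  A. kg/m³: ✗ does not match
  B. ft³: ✓ matches
  C. m³: ✓ matches
  D. cm³: ✓ matches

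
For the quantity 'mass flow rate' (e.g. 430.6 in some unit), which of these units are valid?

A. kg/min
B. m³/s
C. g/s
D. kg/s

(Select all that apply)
A, C, D

mass flow rate has SI base units: kg / s

Checking each option against kg / s:
  A. kg/min: ✓ matches
  B. m³/s: ✗ does not match
  C. g/s: ✓ matches
  D. kg/s: ✓ matches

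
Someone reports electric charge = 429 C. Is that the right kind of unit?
Yes

electric charge has SI base units: A * s
C reduces to the same SI base units, so it is a valid unit for electric charge.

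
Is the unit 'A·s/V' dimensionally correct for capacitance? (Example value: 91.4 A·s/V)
Yes

capacitance has SI base units: A^2 * s^4 / (kg * m^2)
A·s/V reduces to the same SI base units, so it is a valid unit for capacitance.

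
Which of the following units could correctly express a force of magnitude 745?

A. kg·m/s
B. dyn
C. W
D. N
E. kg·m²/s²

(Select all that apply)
B, D

force has SI base units: kg * m / s^2

Checking each option against kg * m / s^2:
  A. kg·m/s: ✗ does not match
  B. dyn: ✓ matches
  C. W: ✗ does not match
  D. N: ✓ matches
  E. kg·m²/s²: ✗ does not match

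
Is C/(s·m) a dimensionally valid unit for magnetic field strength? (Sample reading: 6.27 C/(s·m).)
Yes

magnetic field strength has SI base units: A / m
C/(s·m) reduces to the same SI base units, so it is a valid unit for magnetic field strength.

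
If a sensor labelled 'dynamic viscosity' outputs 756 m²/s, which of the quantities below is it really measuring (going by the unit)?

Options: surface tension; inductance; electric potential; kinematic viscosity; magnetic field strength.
kinematic viscosity

dynamic viscosity should have units dimensionally equivalent to kg / (m * s) (e.g. Pa·s).
The given unit 'm²/s' reduces to m^2 / s. Of the listed options, that is the dimensionality of kinematic viscosity.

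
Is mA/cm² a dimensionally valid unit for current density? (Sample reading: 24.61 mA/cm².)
Yes

current density has SI base units: A / m^2
mA/cm² reduces to the same SI base units, so it is a valid unit for current density.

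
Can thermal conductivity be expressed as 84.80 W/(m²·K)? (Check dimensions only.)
No

thermal conductivity has SI base units: kg * m / (s^3 * K)
W/(m²·K) does NOT reduce to kg * m / (s^3 * K); a valid unit for thermal conductivity would be e.g. W/(m·K).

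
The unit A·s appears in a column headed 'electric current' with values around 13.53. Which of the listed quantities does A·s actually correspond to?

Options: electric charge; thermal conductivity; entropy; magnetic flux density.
electric charge

electric current should have units dimensionally equivalent to A (e.g. A).
The given unit 'A·s' reduces to A * s. Of the listed options, that is the dimensionality of electric charge.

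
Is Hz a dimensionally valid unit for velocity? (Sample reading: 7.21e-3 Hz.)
No

velocity has SI base units: m / s
Hz does NOT reduce to m / s; a valid unit for velocity would be e.g. m/s.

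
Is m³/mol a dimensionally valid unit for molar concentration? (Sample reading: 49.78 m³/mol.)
No

molar concentration has SI base units: mol / m^3
m³/mol does NOT reduce to mol / m^3; a valid unit for molar concentration would be e.g. mol/m³.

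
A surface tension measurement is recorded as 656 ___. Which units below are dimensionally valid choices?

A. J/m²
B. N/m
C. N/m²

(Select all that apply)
A, B

surface tension has SI base units: kg / s^2

Checking each option against kg / s^2:
  A. J/m²: ✓ matches
  B. N/m: ✓ matches
  C. N/m²: ✗ does not match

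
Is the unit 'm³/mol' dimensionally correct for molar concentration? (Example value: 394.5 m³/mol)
No

molar concentration has SI base units: mol / m^3
m³/mol does NOT reduce to mol / m^3; a valid unit for molar concentration would be e.g. mol/m³.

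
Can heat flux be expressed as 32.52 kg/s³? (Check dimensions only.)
Yes

heat flux has SI base units: kg / s^3
kg/s³ reduces to the same SI base units, so it is a valid unit for heat flux.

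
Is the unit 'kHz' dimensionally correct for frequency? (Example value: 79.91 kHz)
Yes

frequency has SI base units: 1 / s
kHz reduces to the same SI base units, so it is a valid unit for frequency.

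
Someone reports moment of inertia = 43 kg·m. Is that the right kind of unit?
No

moment of inertia has SI base units: kg * m^2
kg·m does NOT reduce to kg * m^2; a valid unit for moment of inertia would be e.g. kg·m².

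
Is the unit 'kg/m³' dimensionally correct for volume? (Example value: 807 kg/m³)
No

volume has SI base units: m^3
kg/m³ does NOT reduce to m^3; a valid unit for volume would be e.g. m³.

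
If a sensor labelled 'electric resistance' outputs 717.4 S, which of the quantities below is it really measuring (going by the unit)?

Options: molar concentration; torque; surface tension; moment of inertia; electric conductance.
electric conductance

electric resistance should have units dimensionally equivalent to kg * m^2 / (A^2 * s^3) (e.g. Ω).
The given unit 'S' reduces to A^2 * s^3 / (kg * m^2). Of the listed options, that is the dimensionality of electric conductance.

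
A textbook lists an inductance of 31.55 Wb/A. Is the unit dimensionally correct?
Yes

inductance has SI base units: kg * m^2 / (A^2 * s^2)
Wb/A reduces to the same SI base units, so it is a valid unit for inductance.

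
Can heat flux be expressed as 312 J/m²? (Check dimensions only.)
No

heat flux has SI base units: kg / s^3
J/m² does NOT reduce to kg / s^3; a valid unit for heat flux would be e.g. W/m².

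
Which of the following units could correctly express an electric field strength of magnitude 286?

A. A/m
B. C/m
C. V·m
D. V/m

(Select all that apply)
D

electric field strength has SI base units: kg * m / (A * s^3)

Checking each option against kg * m / (A * s^3):
  A. A/m: ✗ does not match
  B. C/m: ✗ does not match
  C. V·m: ✗ does not match
  D. V/m: ✓ matches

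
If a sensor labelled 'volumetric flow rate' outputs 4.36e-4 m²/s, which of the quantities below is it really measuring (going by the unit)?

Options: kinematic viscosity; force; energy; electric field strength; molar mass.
kinematic viscosity

volumetric flow rate should have units dimensionally equivalent to m^3 / s (e.g. m³/s).
The given unit 'm²/s' reduces to m^2 / s. Of the listed options, that is the dimensionality of kinematic viscosity.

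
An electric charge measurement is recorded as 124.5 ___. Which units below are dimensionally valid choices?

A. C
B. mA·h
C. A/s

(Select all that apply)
A, B

electric charge has SI base units: A * s

Checking each option against A * s:
  A. C: ✓ matches
  B. mA·h: ✓ matches
  C. A/s: ✗ does not match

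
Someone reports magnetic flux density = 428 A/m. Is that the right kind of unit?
No

magnetic flux density has SI base units: kg / (A * s^2)
A/m does NOT reduce to kg / (A * s^2); a valid unit for magnetic flux density would be e.g. T.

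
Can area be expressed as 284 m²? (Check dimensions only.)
Yes

area has SI base units: m^2
m² reduces to the same SI base units, so it is a valid unit for area.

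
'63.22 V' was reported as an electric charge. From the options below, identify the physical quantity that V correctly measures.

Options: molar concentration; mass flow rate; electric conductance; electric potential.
electric potential

electric charge should have units dimensionally equivalent to A * s (e.g. C).
The given unit 'V' reduces to kg * m^2 / (A * s^3). Of the listed options, that is the dimensionality of electric potential.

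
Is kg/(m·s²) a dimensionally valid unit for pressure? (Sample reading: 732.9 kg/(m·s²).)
Yes

pressure has SI base units: kg / (m * s^2)
kg/(m·s²) reduces to the same SI base units, so it is a valid unit for pressure.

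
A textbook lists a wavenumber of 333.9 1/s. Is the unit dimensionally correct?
No

wavenumber has SI base units: 1 / m
1/s does NOT reduce to 1 / m; a valid unit for wavenumber would be e.g. 1/m.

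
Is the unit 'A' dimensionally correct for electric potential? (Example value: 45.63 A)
No

electric potential has SI base units: kg * m^2 / (A * s^3)
A does NOT reduce to kg * m^2 / (A * s^3); a valid unit for electric potential would be e.g. V.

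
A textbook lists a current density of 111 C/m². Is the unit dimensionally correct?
No

current density has SI base units: A / m^2
C/m² does NOT reduce to A / m^2; a valid unit for current density would be e.g. A/m².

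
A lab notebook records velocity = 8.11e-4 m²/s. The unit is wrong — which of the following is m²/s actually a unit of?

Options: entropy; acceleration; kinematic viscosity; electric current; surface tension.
kinematic viscosity

velocity should have units dimensionally equivalent to m / s (e.g. m/s).
The given unit 'm²/s' reduces to m^2 / s. Of the listed options, that is the dimensionality of kinematic viscosity.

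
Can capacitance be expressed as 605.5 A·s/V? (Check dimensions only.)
Yes

capacitance has SI base units: A^2 * s^4 / (kg * m^2)
A·s/V reduces to the same SI base units, so it is a valid unit for capacitance.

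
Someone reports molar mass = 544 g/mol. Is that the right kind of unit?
Yes

molar mass has SI base units: kg / mol
g/mol reduces to the same SI base units, so it is a valid unit for molar mass.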